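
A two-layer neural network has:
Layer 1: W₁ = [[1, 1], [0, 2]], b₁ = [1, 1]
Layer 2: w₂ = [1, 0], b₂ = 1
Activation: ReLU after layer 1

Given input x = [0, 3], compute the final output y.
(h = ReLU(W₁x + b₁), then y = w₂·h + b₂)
y = 5

Layer 1 pre-activation: z₁ = [4, 7]
After ReLU: h = [4, 7]
Layer 2 output: y = 1×4 + 0×7 + 1 = 5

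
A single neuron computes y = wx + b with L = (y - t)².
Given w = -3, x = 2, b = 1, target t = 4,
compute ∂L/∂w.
∂L/∂w = -36

y = wx + b = (-3)(2) + 1 = -5
∂L/∂y = 2(y - t) = 2(-5 - 4) = -18
∂y/∂w = x = 2
∂L/∂w = ∂L/∂y · ∂y/∂w = -18 × 2 = -36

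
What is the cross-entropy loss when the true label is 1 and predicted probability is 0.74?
L = 0.3011

L = -1·log(0.74) - 0·log(0.26) = -log(0.74) = 0.3011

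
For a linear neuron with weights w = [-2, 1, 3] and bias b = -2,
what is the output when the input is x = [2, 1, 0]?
y = -5

y = (-2)(2) + (1)(1) + (3)(0) + -2 = -5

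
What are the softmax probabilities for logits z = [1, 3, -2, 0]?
p = [0.1135, 0.839, 0.0057, 0.0418]

exp(z) = [2.718, 20.09, 0.1353, 1]
Sum = 23.94
p = [0.1135, 0.839, 0.0057, 0.0418]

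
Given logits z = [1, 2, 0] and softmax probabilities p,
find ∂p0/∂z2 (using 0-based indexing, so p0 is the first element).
∂p0/∂z2 = -0.02203

p = softmax(z) = [0.2447, 0.6652, 0.09003]
p0 = 0.2447, p2 = 0.09003

∂p0/∂z2 = -p0 × p2 = -0.2447 × 0.09003 = -0.02203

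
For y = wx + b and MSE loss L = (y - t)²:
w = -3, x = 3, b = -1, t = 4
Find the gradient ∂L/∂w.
∂L/∂w = -84

y = wx + b = (-3)(3) + -1 = -10
∂L/∂y = 2(y - t) = 2(-10 - 4) = -28
∂y/∂w = x = 3
∂L/∂w = ∂L/∂y · ∂y/∂w = -28 × 3 = -84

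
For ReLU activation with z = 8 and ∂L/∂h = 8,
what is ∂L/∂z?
∂L/∂z = 8

h = ReLU(8) = 8
Since z > 0: ∂h/∂z = 1
∂L/∂z = ∂L/∂h · ∂h/∂z = 8 × 1 = 8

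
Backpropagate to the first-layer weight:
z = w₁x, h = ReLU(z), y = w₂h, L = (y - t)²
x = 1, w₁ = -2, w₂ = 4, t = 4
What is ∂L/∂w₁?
∂L/∂w₁ = 0

Forward pass:
z = w₁x = -2×1 = -2
h = ReLU(-2) = 0
y = w₂h = 4×0 = 0

Backward pass:
∂L/∂y = 2(y - t) = 2(0 - 4) = -8
∂y/∂h = w₂ = 4
∂h/∂z = 0 (ReLU derivative)
∂z/∂w₁ = x = 1

∂L/∂w₁ = -8 × 4 × 0 × 1 = 0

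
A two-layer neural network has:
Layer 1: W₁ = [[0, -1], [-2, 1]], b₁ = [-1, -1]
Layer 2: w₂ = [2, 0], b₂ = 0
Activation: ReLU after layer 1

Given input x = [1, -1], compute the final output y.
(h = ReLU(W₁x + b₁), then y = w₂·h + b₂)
y = 0

Layer 1 pre-activation: z₁ = [0, -4]
After ReLU: h = [0, 0]
Layer 2 output: y = 2×0 + 0×0 + 0 = 0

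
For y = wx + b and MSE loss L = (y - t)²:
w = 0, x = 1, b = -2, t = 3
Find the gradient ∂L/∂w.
∂L/∂w = -10

y = wx + b = (0)(1) + -2 = -2
∂L/∂y = 2(y - t) = 2(-2 - 3) = -10
∂y/∂w = x = 1
∂L/∂w = ∂L/∂y · ∂y/∂w = -10 × 1 = -10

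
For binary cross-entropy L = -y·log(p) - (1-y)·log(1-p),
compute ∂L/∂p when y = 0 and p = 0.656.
∂L/∂p = 2.907

∂L/∂p = -y/p + (1-y)/(1-p) = 0 + 1/0.344 = 2.907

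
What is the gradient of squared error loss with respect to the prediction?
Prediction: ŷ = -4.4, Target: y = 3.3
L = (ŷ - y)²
∂L/∂ŷ = -15.4

∂L/∂ŷ = 2(ŷ - y) = 2(-4.4 - 3.3) = 2(-7.7) = -15.4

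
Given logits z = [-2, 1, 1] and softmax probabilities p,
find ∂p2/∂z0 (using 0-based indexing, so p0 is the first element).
∂p2/∂z0 = -0.01185

p = softmax(z) = [0.02429, 0.4879, 0.4879]
p2 = 0.4879, p0 = 0.02429

∂p2/∂z0 = -p2 × p0 = -0.4879 × 0.02429 = -0.01185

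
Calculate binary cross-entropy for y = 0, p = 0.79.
L = 1.561

L = -0·log(0.79) - 1·log(0.21) = -log(0.21) = 1.561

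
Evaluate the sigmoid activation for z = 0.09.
0.5225

sigmoid(0.09) = 1/(1 + e^(-0.09)) = 1/(1 + 0.9139) = 0.5225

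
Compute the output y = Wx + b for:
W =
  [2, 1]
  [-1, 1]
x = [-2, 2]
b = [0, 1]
y = [-2, 5]

Wx = [2×-2 + 1×2, -1×-2 + 1×2]
   = [-2, 4]
y = Wx + b = [-2 + 0, 4 + 1] = [-2, 5]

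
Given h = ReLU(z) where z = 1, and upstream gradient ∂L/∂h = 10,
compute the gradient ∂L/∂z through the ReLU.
∂L/∂z = 10

h = ReLU(1) = 1
Since z > 0: ∂h/∂z = 1
∂L/∂z = ∂L/∂h · ∂h/∂z = 10 × 1 = 10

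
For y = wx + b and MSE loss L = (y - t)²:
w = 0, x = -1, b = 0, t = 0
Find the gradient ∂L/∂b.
∂L/∂b = 0

y = wx + b = (0)(-1) + 0 = 0
∂L/∂y = 2(y - t) = 2(0 - 0) = 0
∂y/∂b = 1
∂L/∂b = ∂L/∂y · ∂y/∂b = 0 × 1 = 0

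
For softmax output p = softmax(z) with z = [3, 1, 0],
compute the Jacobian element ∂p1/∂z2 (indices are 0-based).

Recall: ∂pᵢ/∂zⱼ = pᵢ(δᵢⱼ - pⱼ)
∂p1/∂z2 = -0.004797

p = softmax(z) = [0.8438, 0.1142, 0.04201]
p1 = 0.1142, p2 = 0.04201

∂p1/∂z2 = -p1 × p2 = -0.1142 × 0.04201 = -0.004797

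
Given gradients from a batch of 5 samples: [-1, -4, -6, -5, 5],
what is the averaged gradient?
Average gradient = -2.2

Average = (1/5)(-1 + -4 + -6 + -5 + 5) = -11/5 = -2.2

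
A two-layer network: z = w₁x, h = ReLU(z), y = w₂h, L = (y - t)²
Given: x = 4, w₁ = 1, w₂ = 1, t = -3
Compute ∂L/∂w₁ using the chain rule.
∂L/∂w₁ = 56

Forward pass:
z = w₁x = 1×4 = 4
h = ReLU(4) = 4
y = w₂h = 1×4 = 4

Backward pass:
∂L/∂y = 2(y - t) = 2(4 - -3) = 14
∂y/∂h = w₂ = 1
∂h/∂z = 1 (ReLU derivative)
∂z/∂w₁ = x = 4

∂L/∂w₁ = 14 × 1 × 1 × 4 = 56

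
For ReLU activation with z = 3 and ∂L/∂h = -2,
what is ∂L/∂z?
∂L/∂z = -2

h = ReLU(3) = 3
Since z > 0: ∂h/∂z = 1
∂L/∂z = ∂L/∂h · ∂h/∂z = -2 × 1 = -2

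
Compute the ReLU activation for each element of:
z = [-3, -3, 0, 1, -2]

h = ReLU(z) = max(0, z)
h = [0, 0, 0, 1, 0]

ReLU applied element-wise: max(0,-3)=0, max(0,-3)=0, max(0,0)=0, max(0,1)=1, max(0,-2)=0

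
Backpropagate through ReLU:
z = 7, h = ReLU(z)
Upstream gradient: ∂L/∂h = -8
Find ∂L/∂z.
∂L/∂z = -8

h = ReLU(7) = 7
Since z > 0: ∂h/∂z = 1
∂L/∂z = ∂L/∂h · ∂h/∂z = -8 × 1 = -8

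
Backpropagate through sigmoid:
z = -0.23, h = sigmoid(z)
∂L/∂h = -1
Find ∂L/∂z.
∂L/∂z = -0.2467

σ(-0.23) = 0.4428
σ'(-0.23) = σ(-0.23)(1 - σ(-0.23)) = 0.4428 × 0.5572 = 0.2467
∂L/∂z = ∂L/∂h · σ'(z) = -1 × 0.2467 = -0.2467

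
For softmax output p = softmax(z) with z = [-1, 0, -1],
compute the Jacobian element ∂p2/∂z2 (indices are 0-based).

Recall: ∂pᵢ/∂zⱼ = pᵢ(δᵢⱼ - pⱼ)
∂p2/∂z2 = 0.167

p = softmax(z) = [0.2119, 0.5761, 0.2119]
p2 = 0.2119

∂p2/∂z2 = p2(1 - p2) = 0.2119 × (1 - 0.2119) = 0.167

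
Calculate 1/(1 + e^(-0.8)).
0.69

sigmoid(0.8) = 1/(1 + e^(-0.8)) = 1/(1 + 0.4493) = 0.69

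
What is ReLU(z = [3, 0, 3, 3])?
h = [3, 0, 3, 3]

ReLU applied element-wise: max(0,3)=3, max(0,0)=0, max(0,3)=3, max(0,3)=3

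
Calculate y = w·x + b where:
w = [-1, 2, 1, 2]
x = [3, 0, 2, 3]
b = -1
y = 4

y = (-1)(3) + (2)(0) + (1)(2) + (2)(3) + -1 = 4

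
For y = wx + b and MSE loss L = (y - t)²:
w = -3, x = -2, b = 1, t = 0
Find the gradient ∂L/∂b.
∂L/∂b = 14

y = wx + b = (-3)(-2) + 1 = 7
∂L/∂y = 2(y - t) = 2(7 - 0) = 14
∂y/∂b = 1
∂L/∂b = ∂L/∂y · ∂y/∂b = 14 × 1 = 14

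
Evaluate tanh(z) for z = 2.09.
0.9699

tanh(2.09) = (e^(2.09) - e^(-2.09))/(e^(2.09) + e^(-2.09)) = 0.9699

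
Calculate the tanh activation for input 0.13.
0.1293

tanh(0.13) = (e^(0.13) - e^(-0.13))/(e^(0.13) + e^(-0.13)) = 0.1293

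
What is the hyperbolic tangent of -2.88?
-0.9937

tanh(-2.88) = (e^(-2.88) - e^(2.88))/(e^(-2.88) + e^(2.88)) = -0.9937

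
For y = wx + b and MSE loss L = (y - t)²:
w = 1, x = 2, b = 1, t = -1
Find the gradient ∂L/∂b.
∂L/∂b = 8

y = wx + b = (1)(2) + 1 = 3
∂L/∂y = 2(y - t) = 2(3 - -1) = 8
∂y/∂b = 1
∂L/∂b = ∂L/∂y · ∂y/∂b = 8 × 1 = 8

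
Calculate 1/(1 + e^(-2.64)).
0.9334

sigmoid(2.64) = 1/(1 + e^(-2.64)) = 1/(1 + 0.07136) = 0.9334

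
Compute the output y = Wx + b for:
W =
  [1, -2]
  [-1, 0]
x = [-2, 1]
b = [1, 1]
y = [-3, 3]

Wx = [1×-2 + -2×1, -1×-2 + 0×1]
   = [-4, 2]
y = Wx + b = [-4 + 1, 2 + 1] = [-3, 3]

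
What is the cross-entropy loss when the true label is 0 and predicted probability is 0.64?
L = 1.022

L = -0·log(0.64) - 1·log(0.36) = -log(0.36) = 1.022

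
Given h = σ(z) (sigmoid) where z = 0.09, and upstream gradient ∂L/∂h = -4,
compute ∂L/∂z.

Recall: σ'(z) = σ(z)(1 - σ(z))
∂L/∂z = -0.998

σ(0.09) = 0.5225
σ'(0.09) = σ(0.09)(1 - σ(0.09)) = 0.5225 × 0.4775 = 0.2495
∂L/∂z = ∂L/∂h · σ'(z) = -4 × 0.2495 = -0.998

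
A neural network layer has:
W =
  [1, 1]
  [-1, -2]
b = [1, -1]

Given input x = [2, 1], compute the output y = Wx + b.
y = [4, -5]

Wx = [1×2 + 1×1, -1×2 + -2×1]
   = [3, -4]
y = Wx + b = [3 + 1, -4 + -1] = [4, -5]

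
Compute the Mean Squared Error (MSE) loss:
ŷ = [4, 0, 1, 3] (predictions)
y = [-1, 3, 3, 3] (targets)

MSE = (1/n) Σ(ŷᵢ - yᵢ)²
MSE = 9.5

MSE = (1/4)((4--1)² + (0-3)² + (1-3)² + (3-3)²) = (1/4)(25 + 9 + 4 + 0) = 9.5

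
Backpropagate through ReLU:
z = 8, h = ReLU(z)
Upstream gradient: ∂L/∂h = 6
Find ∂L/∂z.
∂L/∂z = 6

h = ReLU(8) = 8
Since z > 0: ∂h/∂z = 1
∂L/∂z = ∂L/∂h · ∂h/∂z = 6 × 1 = 6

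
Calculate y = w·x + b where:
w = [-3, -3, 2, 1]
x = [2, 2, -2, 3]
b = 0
y = -13

y = (-3)(2) + (-3)(2) + (2)(-2) + (1)(3) + 0 = -13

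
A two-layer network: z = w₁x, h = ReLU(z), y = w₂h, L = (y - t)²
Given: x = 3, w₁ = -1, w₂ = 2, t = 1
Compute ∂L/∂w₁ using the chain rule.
∂L/∂w₁ = 0

Forward pass:
z = w₁x = -1×3 = -3
h = ReLU(-3) = 0
y = w₂h = 2×0 = 0

Backward pass:
∂L/∂y = 2(y - t) = 2(0 - 1) = -2
∂y/∂h = w₂ = 2
∂h/∂z = 0 (ReLU derivative)
∂z/∂w₁ = x = 3

∂L/∂w₁ = -2 × 2 × 0 × 3 = 0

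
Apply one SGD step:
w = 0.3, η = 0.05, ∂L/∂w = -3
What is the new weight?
w_new = 0.45

w_new = w - η·∂L/∂w = 0.3 - 0.05×(-3) = 0.3 - (-0.15) = 0.45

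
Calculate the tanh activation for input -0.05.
-0.04996

tanh(-0.05) = (e^(-0.05) - e^(0.05))/(e^(-0.05) + e^(0.05)) = -0.04996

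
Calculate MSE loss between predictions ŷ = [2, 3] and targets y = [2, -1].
MSE = 8

MSE = (1/2)((2-2)² + (3--1)²) = (1/2)(0 + 16) = 8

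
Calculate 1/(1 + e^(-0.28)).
0.5695

sigmoid(0.28) = 1/(1 + e^(-0.28)) = 1/(1 + 0.7558) = 0.5695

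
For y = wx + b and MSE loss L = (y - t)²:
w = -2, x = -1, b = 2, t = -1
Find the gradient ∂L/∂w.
∂L/∂w = -10

y = wx + b = (-2)(-1) + 2 = 4
∂L/∂y = 2(y - t) = 2(4 - -1) = 10
∂y/∂w = x = -1
∂L/∂w = ∂L/∂y · ∂y/∂w = 10 × -1 = -10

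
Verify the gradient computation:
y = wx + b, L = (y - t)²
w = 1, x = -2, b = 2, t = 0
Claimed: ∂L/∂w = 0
Correct

y = (1)(-2) + 2 = 0
∂L/∂y = 2(y - t) = 2(0 - 0) = 0
∂y/∂w = x = -2
∂L/∂w = 0 × -2 = 0

Claimed value: 0
Correct: The correct gradient is 0.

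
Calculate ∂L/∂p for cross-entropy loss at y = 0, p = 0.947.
∂L/∂p = 18.87

∂L/∂p = -y/p + (1-y)/(1-p) = 0 + 1/0.053 = 18.87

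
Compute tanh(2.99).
0.995

tanh(2.99) = (e^(2.99) - e^(-2.99))/(e^(2.99) + e^(-2.99)) = 0.995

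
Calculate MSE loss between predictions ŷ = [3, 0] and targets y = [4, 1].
MSE = 1

MSE = (1/2)((3-4)² + (0-1)²) = (1/2)(1 + 1) = 1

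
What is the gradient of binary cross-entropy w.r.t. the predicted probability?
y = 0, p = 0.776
∂L/∂p = 4.464

∂L/∂p = -y/p + (1-y)/(1-p) = 0 + 1/0.224 = 4.464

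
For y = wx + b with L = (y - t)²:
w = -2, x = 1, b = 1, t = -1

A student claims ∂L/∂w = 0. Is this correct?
Correct

y = (-2)(1) + 1 = -1
∂L/∂y = 2(y - t) = 2(-1 - -1) = 0
∂y/∂w = x = 1
∂L/∂w = 0 × 1 = 0

Claimed value: 0
Correct: The correct gradient is 0.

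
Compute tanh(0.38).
0.3627

tanh(0.38) = (e^(0.38) - e^(-0.38))/(e^(0.38) + e^(-0.38)) = 0.3627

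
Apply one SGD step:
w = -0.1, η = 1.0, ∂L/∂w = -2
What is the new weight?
w_new = 1.9

w_new = w - η·∂L/∂w = -0.1 - 1.0×(-2) = -0.1 - (-2) = 1.9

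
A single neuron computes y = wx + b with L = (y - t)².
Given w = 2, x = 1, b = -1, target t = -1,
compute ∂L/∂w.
∂L/∂w = 4

y = wx + b = (2)(1) + -1 = 1
∂L/∂y = 2(y - t) = 2(1 - -1) = 4
∂y/∂w = x = 1
∂L/∂w = ∂L/∂y · ∂y/∂w = 4 × 1 = 4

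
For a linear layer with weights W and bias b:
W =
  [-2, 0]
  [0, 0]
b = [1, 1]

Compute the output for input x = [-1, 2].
y = [3, 1]

Wx = [-2×-1 + 0×2, 0×-1 + 0×2]
   = [2, 0]
y = Wx + b = [2 + 1, 0 + 1] = [3, 1]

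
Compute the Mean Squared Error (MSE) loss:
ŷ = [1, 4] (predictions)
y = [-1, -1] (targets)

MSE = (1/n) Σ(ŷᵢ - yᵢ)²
MSE = 14.5

MSE = (1/2)((1--1)² + (4--1)²) = (1/2)(4 + 25) = 14.5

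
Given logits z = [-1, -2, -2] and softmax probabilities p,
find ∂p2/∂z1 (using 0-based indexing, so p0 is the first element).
∂p2/∂z1 = -0.04492

p = softmax(z) = [0.5761, 0.2119, 0.2119]
p2 = 0.2119, p1 = 0.2119

∂p2/∂z1 = -p2 × p1 = -0.2119 × 0.2119 = -0.04492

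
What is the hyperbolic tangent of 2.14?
0.9727

tanh(2.14) = (e^(2.14) - e^(-2.14))/(e^(2.14) + e^(-2.14)) = 0.9727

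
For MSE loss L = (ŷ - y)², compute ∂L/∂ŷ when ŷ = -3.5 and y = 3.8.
∂L/∂ŷ = -14.6

∂L/∂ŷ = 2(ŷ - y) = 2(-3.5 - 3.8) = 2(-7.3) = -14.6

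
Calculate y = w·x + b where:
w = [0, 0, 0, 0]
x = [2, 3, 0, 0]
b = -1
y = -1

y = (0)(2) + (0)(3) + (0)(0) + (0)(0) + -1 = -1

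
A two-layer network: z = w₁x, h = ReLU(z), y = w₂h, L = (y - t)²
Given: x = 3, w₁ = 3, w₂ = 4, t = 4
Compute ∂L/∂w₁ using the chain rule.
∂L/∂w₁ = 768

Forward pass:
z = w₁x = 3×3 = 9
h = ReLU(9) = 9
y = w₂h = 4×9 = 36

Backward pass:
∂L/∂y = 2(y - t) = 2(36 - 4) = 64
∂y/∂h = w₂ = 4
∂h/∂z = 1 (ReLU derivative)
∂z/∂w₁ = x = 3

∂L/∂w₁ = 64 × 4 × 1 × 3 = 768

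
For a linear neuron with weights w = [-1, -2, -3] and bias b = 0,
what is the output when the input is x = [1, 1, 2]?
y = -9

y = (-1)(1) + (-2)(1) + (-3)(2) + 0 = -9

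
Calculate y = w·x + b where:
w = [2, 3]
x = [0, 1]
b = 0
y = 3

y = (2)(0) + (3)(1) + 0 = 3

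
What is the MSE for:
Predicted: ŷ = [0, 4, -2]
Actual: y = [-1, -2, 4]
MSE = 24.33

MSE = (1/3)((0--1)² + (4--2)² + (-2-4)²) = (1/3)(1 + 36 + 36) = 24.33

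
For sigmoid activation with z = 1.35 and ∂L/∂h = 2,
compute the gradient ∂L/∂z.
∂L/∂z = 0.327

σ(1.35) = 0.7941
σ'(1.35) = σ(1.35)(1 - σ(1.35)) = 0.7941 × 0.2059 = 0.1635
∂L/∂z = ∂L/∂h · σ'(z) = 2 × 0.1635 = 0.327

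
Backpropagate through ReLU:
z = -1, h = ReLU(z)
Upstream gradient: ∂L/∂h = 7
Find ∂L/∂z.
∂L/∂z = 0

h = ReLU(-1) = 0
Since z < 0: ∂h/∂z = 0
∂L/∂z = ∂L/∂h · ∂h/∂z = 7 × 0 = 0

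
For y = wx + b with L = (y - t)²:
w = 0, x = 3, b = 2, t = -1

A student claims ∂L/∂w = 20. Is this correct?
Incorrect

y = (0)(3) + 2 = 2
∂L/∂y = 2(y - t) = 2(2 - -1) = 6
∂y/∂w = x = 3
∂L/∂w = 6 × 3 = 18

Claimed value: 20
Incorrect: The correct gradient is 18.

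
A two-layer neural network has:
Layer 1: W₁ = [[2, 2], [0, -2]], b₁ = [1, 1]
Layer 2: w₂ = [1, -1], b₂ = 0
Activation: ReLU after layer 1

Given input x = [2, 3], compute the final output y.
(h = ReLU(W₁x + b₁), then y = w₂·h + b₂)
y = 11

Layer 1 pre-activation: z₁ = [11, -5]
After ReLU: h = [11, 0]
Layer 2 output: y = 1×11 + -1×0 + 0 = 11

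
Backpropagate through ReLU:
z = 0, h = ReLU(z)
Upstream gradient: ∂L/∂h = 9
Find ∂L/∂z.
∂L/∂z = 0

h = ReLU(0) = 0
At z = 0: ∂h/∂z = 0 (by convention)
∂L/∂z = ∂L/∂h · ∂h/∂z = 9 × 0 = 0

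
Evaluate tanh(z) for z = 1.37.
0.8787

tanh(1.37) = (e^(1.37) - e^(-1.37))/(e^(1.37) + e^(-1.37)) = 0.8787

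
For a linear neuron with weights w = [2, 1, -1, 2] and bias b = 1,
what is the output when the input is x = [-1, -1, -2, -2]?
y = -4

y = (2)(-1) + (1)(-1) + (-1)(-2) + (2)(-2) + 1 = -4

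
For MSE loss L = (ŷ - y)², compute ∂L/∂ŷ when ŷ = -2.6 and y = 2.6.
∂L/∂ŷ = -10.4

∂L/∂ŷ = 2(ŷ - y) = 2(-2.6 - 2.6) = 2(-5.2) = -10.4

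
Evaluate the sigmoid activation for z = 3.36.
0.9664

sigmoid(3.36) = 1/(1 + e^(-3.36)) = 1/(1 + 0.03474) = 0.9664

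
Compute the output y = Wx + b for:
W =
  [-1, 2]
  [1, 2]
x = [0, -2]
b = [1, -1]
y = [-3, -5]

Wx = [-1×0 + 2×-2, 1×0 + 2×-2]
   = [-4, -4]
y = Wx + b = [-4 + 1, -4 + -1] = [-3, -5]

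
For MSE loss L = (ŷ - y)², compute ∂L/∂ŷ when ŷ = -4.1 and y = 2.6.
∂L/∂ŷ = -13.4

∂L/∂ŷ = 2(ŷ - y) = 2(-4.1 - 2.6) = 2(-6.7) = -13.4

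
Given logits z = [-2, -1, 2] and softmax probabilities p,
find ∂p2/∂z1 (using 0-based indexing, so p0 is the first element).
∂p2/∂z1 = -0.04364

p = softmax(z) = [0.01715, 0.04661, 0.9362]
p2 = 0.9362, p1 = 0.04661

∂p2/∂z1 = -p2 × p1 = -0.9362 × 0.04661 = -0.04364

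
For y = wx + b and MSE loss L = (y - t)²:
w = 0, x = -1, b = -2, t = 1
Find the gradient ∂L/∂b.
∂L/∂b = -6

y = wx + b = (0)(-1) + -2 = -2
∂L/∂y = 2(y - t) = 2(-2 - 1) = -6
∂y/∂b = 1
∂L/∂b = ∂L/∂y · ∂y/∂b = -6 × 1 = -6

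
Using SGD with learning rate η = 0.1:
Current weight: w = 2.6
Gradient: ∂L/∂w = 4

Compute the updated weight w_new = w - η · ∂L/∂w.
w_new = 2.2

w_new = w - η·∂L/∂w = 2.6 - 0.1×(4) = 2.6 - (0.4) = 2.2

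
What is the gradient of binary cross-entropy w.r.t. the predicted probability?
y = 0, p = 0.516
∂L/∂p = 2.066

∂L/∂p = -y/p + (1-y)/(1-p) = 0 + 1/0.484 = 2.066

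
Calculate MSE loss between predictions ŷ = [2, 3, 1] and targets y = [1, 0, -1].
MSE = 4.667

MSE = (1/3)((2-1)² + (3-0)² + (1--1)²) = (1/3)(1 + 9 + 4) = 4.667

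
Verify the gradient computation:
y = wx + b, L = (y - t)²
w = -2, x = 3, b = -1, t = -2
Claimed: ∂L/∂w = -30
Correct

y = (-2)(3) + -1 = -7
∂L/∂y = 2(y - t) = 2(-7 - -2) = -10
∂y/∂w = x = 3
∂L/∂w = -10 × 3 = -30

Claimed value: -30
Correct: The correct gradient is -30.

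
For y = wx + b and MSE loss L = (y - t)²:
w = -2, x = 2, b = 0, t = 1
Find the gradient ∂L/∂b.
∂L/∂b = -10

y = wx + b = (-2)(2) + 0 = -4
∂L/∂y = 2(y - t) = 2(-4 - 1) = -10
∂y/∂b = 1
∂L/∂b = ∂L/∂y · ∂y/∂b = -10 × 1 = -10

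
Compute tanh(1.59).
0.9201

tanh(1.59) = (e^(1.59) - e^(-1.59))/(e^(1.59) + e^(-1.59)) = 0.9201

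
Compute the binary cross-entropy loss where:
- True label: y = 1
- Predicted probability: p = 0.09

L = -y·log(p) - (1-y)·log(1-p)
L = 2.408

L = -1·log(0.09) - 0·log(0.91) = -log(0.09) = 2.408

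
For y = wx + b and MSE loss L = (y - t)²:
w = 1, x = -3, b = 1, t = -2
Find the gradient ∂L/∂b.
∂L/∂b = 0

y = wx + b = (1)(-3) + 1 = -2
∂L/∂y = 2(y - t) = 2(-2 - -2) = 0
∂y/∂b = 1
∂L/∂b = ∂L/∂y · ∂y/∂b = 0 × 1 = 0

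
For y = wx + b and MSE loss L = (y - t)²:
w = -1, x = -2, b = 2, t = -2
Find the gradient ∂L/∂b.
∂L/∂b = 12

y = wx + b = (-1)(-2) + 2 = 4
∂L/∂y = 2(y - t) = 2(4 - -2) = 12
∂y/∂b = 1
∂L/∂b = ∂L/∂y · ∂y/∂b = 12 × 1 = 12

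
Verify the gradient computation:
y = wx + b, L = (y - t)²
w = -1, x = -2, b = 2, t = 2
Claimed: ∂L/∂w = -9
Incorrect

y = (-1)(-2) + 2 = 4
∂L/∂y = 2(y - t) = 2(4 - 2) = 4
∂y/∂w = x = -2
∂L/∂w = 4 × -2 = -8

Claimed value: -9
Incorrect: The correct gradient is -8.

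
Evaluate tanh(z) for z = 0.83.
0.6805

tanh(0.83) = (e^(0.83) - e^(-0.83))/(e^(0.83) + e^(-0.83)) = 0.6805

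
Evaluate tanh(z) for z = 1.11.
0.8041

tanh(1.11) = (e^(1.11) - e^(-1.11))/(e^(1.11) + e^(-1.11)) = 0.8041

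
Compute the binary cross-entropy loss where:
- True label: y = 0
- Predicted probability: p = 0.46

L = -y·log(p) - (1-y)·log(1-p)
L = 0.6162

L = -0·log(0.46) - 1·log(0.54) = -log(0.54) = 0.6162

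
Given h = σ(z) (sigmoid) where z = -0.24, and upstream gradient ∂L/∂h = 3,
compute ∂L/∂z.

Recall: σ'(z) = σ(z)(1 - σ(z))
∂L/∂z = 0.7393

σ(-0.24) = 0.4403
σ'(-0.24) = σ(-0.24)(1 - σ(-0.24)) = 0.4403 × 0.5597 = 0.2464
∂L/∂z = ∂L/∂h · σ'(z) = 3 × 0.2464 = 0.7393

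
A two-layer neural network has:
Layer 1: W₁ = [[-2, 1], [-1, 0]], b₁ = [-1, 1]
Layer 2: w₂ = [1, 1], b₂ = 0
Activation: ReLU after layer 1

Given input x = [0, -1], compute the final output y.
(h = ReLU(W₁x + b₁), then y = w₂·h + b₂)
y = 1

Layer 1 pre-activation: z₁ = [-2, 1]
After ReLU: h = [0, 1]
Layer 2 output: y = 1×0 + 1×1 + 0 = 1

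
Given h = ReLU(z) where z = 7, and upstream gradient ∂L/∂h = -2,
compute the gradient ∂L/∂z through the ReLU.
∂L/∂z = -2

h = ReLU(7) = 7
Since z > 0: ∂h/∂z = 1
∂L/∂z = ∂L/∂h · ∂h/∂z = -2 × 1 = -2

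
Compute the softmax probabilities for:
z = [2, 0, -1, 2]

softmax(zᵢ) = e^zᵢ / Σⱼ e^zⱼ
p = [0.4576, 0.0619, 0.0228, 0.4576]

exp(z) = [7.389, 1, 0.3679, 7.389]
Sum = 16.15
p = [0.4576, 0.0619, 0.0228, 0.4576]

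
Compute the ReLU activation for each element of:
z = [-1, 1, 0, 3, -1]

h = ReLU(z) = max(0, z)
h = [0, 1, 0, 3, 0]

ReLU applied element-wise: max(0,-1)=0, max(0,1)=1, max(0,0)=0, max(0,3)=3, max(0,-1)=0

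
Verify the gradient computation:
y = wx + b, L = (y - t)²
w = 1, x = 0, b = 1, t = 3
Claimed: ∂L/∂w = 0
Correct

y = (1)(0) + 1 = 1
∂L/∂y = 2(y - t) = 2(1 - 3) = -4
∂y/∂w = x = 0
∂L/∂w = -4 × 0 = 0

Claimed value: 0
Correct: The correct gradient is 0.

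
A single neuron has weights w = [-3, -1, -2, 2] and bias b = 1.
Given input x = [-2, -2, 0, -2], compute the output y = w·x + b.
y = 5

y = (-3)(-2) + (-1)(-2) + (-2)(0) + (2)(-2) + 1 = 5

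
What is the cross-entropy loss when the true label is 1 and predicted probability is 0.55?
L = 0.5978

L = -1·log(0.55) - 0·log(0.45) = -log(0.55) = 0.5978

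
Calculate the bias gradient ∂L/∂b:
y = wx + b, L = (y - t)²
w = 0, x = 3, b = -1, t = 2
∂L/∂b = -6

y = wx + b = (0)(3) + -1 = -1
∂L/∂y = 2(y - t) = 2(-1 - 2) = -6
∂y/∂b = 1
∂L/∂b = ∂L/∂y · ∂y/∂b = -6 × 1 = -6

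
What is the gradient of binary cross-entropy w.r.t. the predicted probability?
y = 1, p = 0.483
∂L/∂p = -2.07

∂L/∂p = -y/p + (1-y)/(1-p) = -1/0.483 + 0 = -2.07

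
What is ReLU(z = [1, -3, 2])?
h = [1, 0, 2]

ReLU applied element-wise: max(0,1)=1, max(0,-3)=0, max(0,2)=2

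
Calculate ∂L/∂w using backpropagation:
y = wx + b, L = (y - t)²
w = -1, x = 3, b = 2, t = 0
∂L/∂w = -6

y = wx + b = (-1)(3) + 2 = -1
∂L/∂y = 2(y - t) = 2(-1 - 0) = -2
∂y/∂w = x = 3
∂L/∂w = ∂L/∂y · ∂y/∂w = -2 × 3 = -6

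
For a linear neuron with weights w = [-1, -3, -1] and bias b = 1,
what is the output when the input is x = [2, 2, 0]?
y = -7

y = (-1)(2) + (-3)(2) + (-1)(0) + 1 = -7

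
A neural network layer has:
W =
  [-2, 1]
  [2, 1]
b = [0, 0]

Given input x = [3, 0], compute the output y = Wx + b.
y = [-6, 6]

Wx = [-2×3 + 1×0, 2×3 + 1×0]
   = [-6, 6]
y = Wx + b = [-6 + 0, 6 + 0] = [-6, 6]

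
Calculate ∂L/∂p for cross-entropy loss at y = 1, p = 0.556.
∂L/∂p = -1.799

∂L/∂p = -y/p + (1-y)/(1-p) = -1/0.556 + 0 = -1.799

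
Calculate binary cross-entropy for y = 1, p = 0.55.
L = 0.5978

L = -1·log(0.55) - 0·log(0.45) = -log(0.55) = 0.5978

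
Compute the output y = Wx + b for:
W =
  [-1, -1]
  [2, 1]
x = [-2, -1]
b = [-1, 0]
y = [2, -5]

Wx = [-1×-2 + -1×-1, 2×-2 + 1×-1]
   = [3, -5]
y = Wx + b = [3 + -1, -5 + 0] = [2, -5]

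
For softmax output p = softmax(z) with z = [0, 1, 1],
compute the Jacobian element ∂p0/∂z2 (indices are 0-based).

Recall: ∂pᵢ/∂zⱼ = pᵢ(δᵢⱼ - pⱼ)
∂p0/∂z2 = -0.06561

p = softmax(z) = [0.1554, 0.4223, 0.4223]
p0 = 0.1554, p2 = 0.4223

∂p0/∂z2 = -p0 × p2 = -0.1554 × 0.4223 = -0.06561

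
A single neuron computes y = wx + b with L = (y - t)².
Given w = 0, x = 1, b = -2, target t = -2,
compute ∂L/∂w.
∂L/∂w = 0

y = wx + b = (0)(1) + -2 = -2
∂L/∂y = 2(y - t) = 2(-2 - -2) = 0
∂y/∂w = x = 1
∂L/∂w = ∂L/∂y · ∂y/∂w = 0 × 1 = 0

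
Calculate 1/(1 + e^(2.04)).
0.1151

sigmoid(-2.04) = 1/(1 + e^(2.04)) = 1/(1 + 7.691) = 0.1151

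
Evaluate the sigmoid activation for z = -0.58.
0.3589

sigmoid(-0.58) = 1/(1 + e^(0.58)) = 1/(1 + 1.786) = 0.3589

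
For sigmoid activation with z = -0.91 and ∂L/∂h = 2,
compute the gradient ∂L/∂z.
∂L/∂z = 0.4093

σ(-0.91) = 0.287
σ'(-0.91) = σ(-0.91)(1 - σ(-0.91)) = 0.287 × 0.713 = 0.2046
∂L/∂z = ∂L/∂h · σ'(z) = 2 × 0.2046 = 0.4093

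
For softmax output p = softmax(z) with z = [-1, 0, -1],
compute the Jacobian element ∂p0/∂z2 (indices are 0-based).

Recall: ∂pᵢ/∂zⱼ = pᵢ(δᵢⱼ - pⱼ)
∂p0/∂z2 = -0.04492

p = softmax(z) = [0.2119, 0.5761, 0.2119]
p0 = 0.2119, p2 = 0.2119

∂p0/∂z2 = -p0 × p2 = -0.2119 × 0.2119 = -0.04492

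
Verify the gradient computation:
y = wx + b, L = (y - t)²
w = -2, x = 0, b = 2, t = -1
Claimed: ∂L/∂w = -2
Incorrect

y = (-2)(0) + 2 = 2
∂L/∂y = 2(y - t) = 2(2 - -1) = 6
∂y/∂w = x = 0
∂L/∂w = 6 × 0 = 0

Claimed value: -2
Incorrect: The correct gradient is 0.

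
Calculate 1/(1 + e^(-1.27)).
0.7807

sigmoid(1.27) = 1/(1 + e^(-1.27)) = 1/(1 + 0.2808) = 0.7807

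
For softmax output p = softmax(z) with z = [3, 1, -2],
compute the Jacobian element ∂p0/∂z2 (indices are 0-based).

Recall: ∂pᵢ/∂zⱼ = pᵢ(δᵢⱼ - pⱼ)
∂p0/∂z2 = -0.005166

p = softmax(z) = [0.8756, 0.1185, 0.0059]
p0 = 0.8756, p2 = 0.0059

∂p0/∂z2 = -p0 × p2 = -0.8756 × 0.0059 = -0.005166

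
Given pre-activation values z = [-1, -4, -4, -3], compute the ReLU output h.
h = [0, 0, 0, 0]

ReLU applied element-wise: max(0,-1)=0, max(0,-4)=0, max(0,-4)=0, max(0,-3)=0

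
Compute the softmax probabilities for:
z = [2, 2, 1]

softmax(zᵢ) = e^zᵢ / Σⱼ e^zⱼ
p = [0.4223, 0.4223, 0.1554]

exp(z) = [7.389, 7.389, 2.718]
Sum = 17.5
p = [0.4223, 0.4223, 0.1554]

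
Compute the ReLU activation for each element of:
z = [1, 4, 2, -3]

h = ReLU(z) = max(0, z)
h = [1, 4, 2, 0]

ReLU applied element-wise: max(0,1)=1, max(0,4)=4, max(0,2)=2, max(0,-3)=0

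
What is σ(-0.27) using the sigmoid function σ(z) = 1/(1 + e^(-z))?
0.4329

sigmoid(-0.27) = 1/(1 + e^(0.27)) = 1/(1 + 1.31) = 0.4329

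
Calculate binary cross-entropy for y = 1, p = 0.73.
L = 0.3147

L = -1·log(0.73) - 0·log(0.27) = -log(0.73) = 0.3147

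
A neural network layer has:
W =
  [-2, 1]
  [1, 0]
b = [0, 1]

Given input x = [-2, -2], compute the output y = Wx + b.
y = [2, -1]

Wx = [-2×-2 + 1×-2, 1×-2 + 0×-2]
   = [2, -2]
y = Wx + b = [2 + 0, -2 + 1] = [2, -1]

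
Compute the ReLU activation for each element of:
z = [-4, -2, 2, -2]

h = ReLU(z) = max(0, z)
h = [0, 0, 2, 0]

ReLU applied element-wise: max(0,-4)=0, max(0,-2)=0, max(0,2)=2, max(0,-2)=0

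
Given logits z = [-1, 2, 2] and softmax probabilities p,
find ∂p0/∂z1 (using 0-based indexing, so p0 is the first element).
∂p0/∂z1 = -0.01185

p = softmax(z) = [0.02429, 0.4879, 0.4879]
p0 = 0.02429, p1 = 0.4879

∂p0/∂z1 = -p0 × p1 = -0.02429 × 0.4879 = -0.01185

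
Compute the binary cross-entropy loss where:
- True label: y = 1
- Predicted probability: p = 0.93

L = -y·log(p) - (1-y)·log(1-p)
L = 0.07257

L = -1·log(0.93) - 0·log(0.07) = -log(0.93) = 0.07257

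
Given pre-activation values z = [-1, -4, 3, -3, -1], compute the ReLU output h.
h = [0, 0, 3, 0, 0]

ReLU applied element-wise: max(0,-1)=0, max(0,-4)=0, max(0,3)=3, max(0,-3)=0, max(0,-1)=0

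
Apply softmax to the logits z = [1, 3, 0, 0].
p = [0.1096, 0.8098, 0.0403, 0.0403]

exp(z) = [2.718, 20.09, 1, 1]
Sum = 24.8
p = [0.1096, 0.8098, 0.0403, 0.0403]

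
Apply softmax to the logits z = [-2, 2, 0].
p = [0.0159, 0.8668, 0.1173]

exp(z) = [0.1353, 7.389, 1]
Sum = 8.524
p = [0.0159, 0.8668, 0.1173]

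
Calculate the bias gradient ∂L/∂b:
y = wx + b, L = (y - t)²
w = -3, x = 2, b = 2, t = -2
∂L/∂b = -4

y = wx + b = (-3)(2) + 2 = -4
∂L/∂y = 2(y - t) = 2(-4 - -2) = -4
∂y/∂b = 1
∂L/∂b = ∂L/∂y · ∂y/∂b = -4 × 1 = -4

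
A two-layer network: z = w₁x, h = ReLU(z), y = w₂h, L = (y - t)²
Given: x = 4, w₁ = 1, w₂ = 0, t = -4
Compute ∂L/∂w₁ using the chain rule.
∂L/∂w₁ = 0

Forward pass:
z = w₁x = 1×4 = 4
h = ReLU(4) = 4
y = w₂h = 0×4 = 0

Backward pass:
∂L/∂y = 2(y - t) = 2(0 - -4) = 8
∂y/∂h = w₂ = 0
∂h/∂z = 1 (ReLU derivative)
∂z/∂w₁ = x = 4

∂L/∂w₁ = 8 × 0 × 1 × 4 = 0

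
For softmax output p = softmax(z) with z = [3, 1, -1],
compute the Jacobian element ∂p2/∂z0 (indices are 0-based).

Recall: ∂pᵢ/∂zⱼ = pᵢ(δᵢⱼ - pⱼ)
∂p2/∂z0 = -0.01376

p = softmax(z) = [0.8668, 0.1173, 0.01588]
p2 = 0.01588, p0 = 0.8668

∂p2/∂z0 = -p2 × p0 = -0.01588 × 0.8668 = -0.01376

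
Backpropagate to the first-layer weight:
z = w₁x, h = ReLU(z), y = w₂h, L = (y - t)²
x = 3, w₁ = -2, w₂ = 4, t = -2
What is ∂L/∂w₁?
∂L/∂w₁ = 0

Forward pass:
z = w₁x = -2×3 = -6
h = ReLU(-6) = 0
y = w₂h = 4×0 = 0

Backward pass:
∂L/∂y = 2(y - t) = 2(0 - -2) = 4
∂y/∂h = w₂ = 4
∂h/∂z = 0 (ReLU derivative)
∂z/∂w₁ = x = 3

∂L/∂w₁ = 4 × 4 × 0 × 3 = 0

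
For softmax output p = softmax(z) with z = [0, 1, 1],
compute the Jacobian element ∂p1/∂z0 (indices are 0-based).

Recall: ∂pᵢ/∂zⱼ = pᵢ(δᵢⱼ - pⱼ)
∂p1/∂z0 = -0.06561

p = softmax(z) = [0.1554, 0.4223, 0.4223]
p1 = 0.4223, p0 = 0.1554

∂p1/∂z0 = -p1 × p0 = -0.4223 × 0.1554 = -0.06561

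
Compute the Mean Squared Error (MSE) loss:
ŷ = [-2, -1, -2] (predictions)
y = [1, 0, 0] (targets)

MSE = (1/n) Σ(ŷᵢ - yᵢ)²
MSE = 4.667

MSE = (1/3)((-2-1)² + (-1-0)² + (-2-0)²) = (1/3)(9 + 1 + 4) = 4.667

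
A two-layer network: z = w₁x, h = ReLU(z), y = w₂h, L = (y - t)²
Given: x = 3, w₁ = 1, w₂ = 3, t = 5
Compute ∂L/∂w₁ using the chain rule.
∂L/∂w₁ = 72

Forward pass:
z = w₁x = 1×3 = 3
h = ReLU(3) = 3
y = w₂h = 3×3 = 9

Backward pass:
∂L/∂y = 2(y - t) = 2(9 - 5) = 8
∂y/∂h = w₂ = 3
∂h/∂z = 1 (ReLU derivative)
∂z/∂w₁ = x = 3

∂L/∂w₁ = 8 × 3 × 1 × 3 = 72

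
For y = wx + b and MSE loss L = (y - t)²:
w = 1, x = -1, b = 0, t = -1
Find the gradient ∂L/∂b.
∂L/∂b = 0

y = wx + b = (1)(-1) + 0 = -1
∂L/∂y = 2(y - t) = 2(-1 - -1) = 0
∂y/∂b = 1
∂L/∂b = ∂L/∂y · ∂y/∂b = 0 × 1 = 0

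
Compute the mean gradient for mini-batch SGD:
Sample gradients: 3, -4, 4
Average gradient = 1

Average = (1/3)(3 + -4 + 4) = 3/3 = 1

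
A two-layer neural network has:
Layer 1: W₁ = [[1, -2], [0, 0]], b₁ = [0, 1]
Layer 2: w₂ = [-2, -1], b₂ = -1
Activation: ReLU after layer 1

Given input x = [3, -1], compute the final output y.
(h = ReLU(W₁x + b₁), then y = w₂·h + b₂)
y = -12

Layer 1 pre-activation: z₁ = [5, 1]
After ReLU: h = [5, 1]
Layer 2 output: y = -2×5 + -1×1 + -1 = -12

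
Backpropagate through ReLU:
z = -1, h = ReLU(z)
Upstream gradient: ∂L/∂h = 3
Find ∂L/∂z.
∂L/∂z = 0

h = ReLU(-1) = 0
Since z < 0: ∂h/∂z = 0
∂L/∂z = ∂L/∂h · ∂h/∂z = 3 × 0 = 0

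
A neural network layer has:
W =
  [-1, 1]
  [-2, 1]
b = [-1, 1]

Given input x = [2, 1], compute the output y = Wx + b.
y = [-2, -2]

Wx = [-1×2 + 1×1, -2×2 + 1×1]
   = [-1, -3]
y = Wx + b = [-1 + -1, -3 + 1] = [-2, -2]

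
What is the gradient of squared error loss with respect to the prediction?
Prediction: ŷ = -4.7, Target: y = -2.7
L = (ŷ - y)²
∂L/∂ŷ = -4.0

∂L/∂ŷ = 2(ŷ - y) = 2(-4.7 - -2.7) = 2(-2.0) = -4.0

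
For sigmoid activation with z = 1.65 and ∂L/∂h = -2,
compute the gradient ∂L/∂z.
∂L/∂z = -0.2703

σ(1.65) = 0.8389
σ'(1.65) = σ(1.65)(1 - σ(1.65)) = 0.8389 × 0.1611 = 0.1352
∂L/∂z = ∂L/∂h · σ'(z) = -2 × 0.1352 = -0.2703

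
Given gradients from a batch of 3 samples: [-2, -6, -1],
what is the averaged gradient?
Average gradient = -3

Average = (1/3)(-2 + -6 + -1) = -9/3 = -3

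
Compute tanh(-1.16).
-0.821

tanh(-1.16) = (e^(-1.16) - e^(1.16))/(e^(-1.16) + e^(1.16)) = -0.821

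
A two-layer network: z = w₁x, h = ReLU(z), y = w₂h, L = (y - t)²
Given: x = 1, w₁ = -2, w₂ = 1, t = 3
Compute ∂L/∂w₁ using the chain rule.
∂L/∂w₁ = 0

Forward pass:
z = w₁x = -2×1 = -2
h = ReLU(-2) = 0
y = w₂h = 1×0 = 0

Backward pass:
∂L/∂y = 2(y - t) = 2(0 - 3) = -6
∂y/∂h = w₂ = 1
∂h/∂z = 0 (ReLU derivative)
∂z/∂w₁ = x = 1

∂L/∂w₁ = -6 × 1 × 0 × 1 = 0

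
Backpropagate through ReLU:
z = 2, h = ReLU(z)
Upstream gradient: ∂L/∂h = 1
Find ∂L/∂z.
∂L/∂z = 1

h = ReLU(2) = 2
Since z > 0: ∂h/∂z = 1
∂L/∂z = ∂L/∂h · ∂h/∂z = 1 × 1 = 1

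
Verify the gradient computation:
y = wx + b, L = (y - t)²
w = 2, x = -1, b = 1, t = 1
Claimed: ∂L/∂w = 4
Correct

y = (2)(-1) + 1 = -1
∂L/∂y = 2(y - t) = 2(-1 - 1) = -4
∂y/∂w = x = -1
∂L/∂w = -4 × -1 = 4

Claimed value: 4
Correct: The correct gradient is 4.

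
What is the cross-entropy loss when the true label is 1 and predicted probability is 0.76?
L = 0.2744

L = -1·log(0.76) - 0·log(0.24) = -log(0.76) = 0.2744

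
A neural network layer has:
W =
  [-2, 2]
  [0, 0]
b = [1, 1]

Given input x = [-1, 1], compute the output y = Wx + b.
y = [5, 1]

Wx = [-2×-1 + 2×1, 0×-1 + 0×1]
   = [4, 0]
y = Wx + b = [4 + 1, 0 + 1] = [5, 1]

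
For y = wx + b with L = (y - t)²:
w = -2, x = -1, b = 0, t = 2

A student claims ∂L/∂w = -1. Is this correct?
Incorrect

y = (-2)(-1) + 0 = 2
∂L/∂y = 2(y - t) = 2(2 - 2) = 0
∂y/∂w = x = -1
∂L/∂w = 0 × -1 = 0

Claimed value: -1
Incorrect: The correct gradient is 0.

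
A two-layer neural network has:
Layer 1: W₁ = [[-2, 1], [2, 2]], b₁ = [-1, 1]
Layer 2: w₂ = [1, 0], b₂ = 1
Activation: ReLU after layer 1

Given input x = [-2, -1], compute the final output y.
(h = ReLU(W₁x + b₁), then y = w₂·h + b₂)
y = 3

Layer 1 pre-activation: z₁ = [2, -5]
After ReLU: h = [2, 0]
Layer 2 output: y = 1×2 + 0×0 + 1 = 3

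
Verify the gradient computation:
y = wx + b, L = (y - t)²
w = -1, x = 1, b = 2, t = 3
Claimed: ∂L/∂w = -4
Correct

y = (-1)(1) + 2 = 1
∂L/∂y = 2(y - t) = 2(1 - 3) = -4
∂y/∂w = x = 1
∂L/∂w = -4 × 1 = -4

Claimed value: -4
Correct: The correct gradient is -4.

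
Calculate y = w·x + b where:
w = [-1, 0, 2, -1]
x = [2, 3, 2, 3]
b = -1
y = -2

y = (-1)(2) + (0)(3) + (2)(2) + (-1)(3) + -1 = -2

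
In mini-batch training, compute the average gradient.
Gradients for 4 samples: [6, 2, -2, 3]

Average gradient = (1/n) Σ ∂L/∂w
Average gradient = 2.25

Average = (1/4)(6 + 2 + -2 + 3) = 9/4 = 2.25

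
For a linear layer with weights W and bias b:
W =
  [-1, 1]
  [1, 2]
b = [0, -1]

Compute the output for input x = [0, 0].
y = [0, -1]

Wx = [-1×0 + 1×0, 1×0 + 2×0]
   = [0, 0]
y = Wx + b = [0 + 0, 0 + -1] = [0, -1]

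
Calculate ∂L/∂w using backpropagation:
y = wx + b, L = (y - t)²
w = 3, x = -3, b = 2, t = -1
∂L/∂w = 36

y = wx + b = (3)(-3) + 2 = -7
∂L/∂y = 2(y - t) = 2(-7 - -1) = -12
∂y/∂w = x = -3
∂L/∂w = ∂L/∂y · ∂y/∂w = -12 × -3 = 36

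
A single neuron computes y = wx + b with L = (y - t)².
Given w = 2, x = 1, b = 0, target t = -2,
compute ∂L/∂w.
∂L/∂w = 8

y = wx + b = (2)(1) + 0 = 2
∂L/∂y = 2(y - t) = 2(2 - -2) = 8
∂y/∂w = x = 1
∂L/∂w = ∂L/∂y · ∂y/∂w = 8 × 1 = 8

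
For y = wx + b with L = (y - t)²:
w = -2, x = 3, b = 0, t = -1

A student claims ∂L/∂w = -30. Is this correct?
Correct

y = (-2)(3) + 0 = -6
∂L/∂y = 2(y - t) = 2(-6 - -1) = -10
∂y/∂w = x = 3
∂L/∂w = -10 × 3 = -30

Claimed value: -30
Correct: The correct gradient is -30.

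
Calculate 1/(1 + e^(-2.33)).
0.9113

sigmoid(2.33) = 1/(1 + e^(-2.33)) = 1/(1 + 0.0973) = 0.9113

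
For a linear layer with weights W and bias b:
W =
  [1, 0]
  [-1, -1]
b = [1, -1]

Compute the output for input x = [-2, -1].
y = [-1, 2]

Wx = [1×-2 + 0×-1, -1×-2 + -1×-1]
   = [-2, 3]
y = Wx + b = [-2 + 1, 3 + -1] = [-1, 2]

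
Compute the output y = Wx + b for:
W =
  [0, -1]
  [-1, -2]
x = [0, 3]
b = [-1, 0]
y = [-4, -6]

Wx = [0×0 + -1×3, -1×0 + -2×3]
   = [-3, -6]
y = Wx + b = [-3 + -1, -6 + 0] = [-4, -6]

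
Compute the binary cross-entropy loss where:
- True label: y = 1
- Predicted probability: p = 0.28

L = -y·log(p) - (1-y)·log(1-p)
L = 1.273

L = -1·log(0.28) - 0·log(0.72) = -log(0.28) = 1.273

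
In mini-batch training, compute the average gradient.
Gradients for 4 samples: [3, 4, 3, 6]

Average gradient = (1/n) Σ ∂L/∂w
Average gradient = 4

Average = (1/4)(3 + 4 + 3 + 6) = 16/4 = 4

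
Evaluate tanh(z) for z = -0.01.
-0.01

tanh(-0.01) = (e^(-0.01) - e^(0.01))/(e^(-0.01) + e^(0.01)) = -0.01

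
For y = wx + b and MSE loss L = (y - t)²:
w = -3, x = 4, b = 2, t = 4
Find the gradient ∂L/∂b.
∂L/∂b = -28

y = wx + b = (-3)(4) + 2 = -10
∂L/∂y = 2(y - t) = 2(-10 - 4) = -28
∂y/∂b = 1
∂L/∂b = ∂L/∂y · ∂y/∂b = -28 × 1 = -28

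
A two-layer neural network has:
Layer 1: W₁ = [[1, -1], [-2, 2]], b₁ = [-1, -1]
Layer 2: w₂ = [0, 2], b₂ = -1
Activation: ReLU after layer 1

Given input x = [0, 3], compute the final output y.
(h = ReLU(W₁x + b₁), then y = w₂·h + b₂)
y = 9

Layer 1 pre-activation: z₁ = [-4, 5]
After ReLU: h = [0, 5]
Layer 2 output: y = 0×0 + 2×5 + -1 = 9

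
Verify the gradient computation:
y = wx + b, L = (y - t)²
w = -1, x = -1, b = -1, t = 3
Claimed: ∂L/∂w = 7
Incorrect

y = (-1)(-1) + -1 = 0
∂L/∂y = 2(y - t) = 2(0 - 3) = -6
∂y/∂w = x = -1
∂L/∂w = -6 × -1 = 6

Claimed value: 7
Incorrect: The correct gradient is 6.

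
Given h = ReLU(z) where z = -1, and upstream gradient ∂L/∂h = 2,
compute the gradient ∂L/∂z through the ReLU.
∂L/∂z = 0

h = ReLU(-1) = 0
Since z < 0: ∂h/∂z = 0
∂L/∂z = ∂L/∂h · ∂h/∂z = 2 × 0 = 0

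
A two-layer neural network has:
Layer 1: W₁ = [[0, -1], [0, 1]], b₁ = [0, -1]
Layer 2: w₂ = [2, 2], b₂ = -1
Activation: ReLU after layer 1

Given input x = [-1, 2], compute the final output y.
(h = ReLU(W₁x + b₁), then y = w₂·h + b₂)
y = 1

Layer 1 pre-activation: z₁ = [-2, 1]
After ReLU: h = [0, 1]
Layer 2 output: y = 2×0 + 2×1 + -1 = 1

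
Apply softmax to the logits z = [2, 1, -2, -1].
p = [0.6964, 0.2562, 0.0128, 0.0347]

exp(z) = [7.389, 2.718, 0.1353, 0.3679]
Sum = 10.61
p = [0.6964, 0.2562, 0.0128, 0.0347]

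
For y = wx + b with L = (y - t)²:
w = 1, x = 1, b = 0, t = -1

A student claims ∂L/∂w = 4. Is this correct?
Correct

y = (1)(1) + 0 = 1
∂L/∂y = 2(y - t) = 2(1 - -1) = 4
∂y/∂w = x = 1
∂L/∂w = 4 × 1 = 4

Claimed value: 4
Correct: The correct gradient is 4.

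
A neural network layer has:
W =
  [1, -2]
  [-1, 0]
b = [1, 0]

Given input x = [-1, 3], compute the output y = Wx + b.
y = [-6, 1]

Wx = [1×-1 + -2×3, -1×-1 + 0×3]
   = [-7, 1]
y = Wx + b = [-7 + 1, 1 + 0] = [-6, 1]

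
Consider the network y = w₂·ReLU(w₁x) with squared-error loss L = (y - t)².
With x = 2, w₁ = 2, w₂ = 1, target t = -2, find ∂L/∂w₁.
∂L/∂w₁ = 24

Forward pass:
z = w₁x = 2×2 = 4
h = ReLU(4) = 4
y = w₂h = 1×4 = 4

Backward pass:
∂L/∂y = 2(y - t) = 2(4 - -2) = 12
∂y/∂h = w₂ = 1
∂h/∂z = 1 (ReLU derivative)
∂z/∂w₁ = x = 2

∂L/∂w₁ = 12 × 1 × 1 × 2 = 24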